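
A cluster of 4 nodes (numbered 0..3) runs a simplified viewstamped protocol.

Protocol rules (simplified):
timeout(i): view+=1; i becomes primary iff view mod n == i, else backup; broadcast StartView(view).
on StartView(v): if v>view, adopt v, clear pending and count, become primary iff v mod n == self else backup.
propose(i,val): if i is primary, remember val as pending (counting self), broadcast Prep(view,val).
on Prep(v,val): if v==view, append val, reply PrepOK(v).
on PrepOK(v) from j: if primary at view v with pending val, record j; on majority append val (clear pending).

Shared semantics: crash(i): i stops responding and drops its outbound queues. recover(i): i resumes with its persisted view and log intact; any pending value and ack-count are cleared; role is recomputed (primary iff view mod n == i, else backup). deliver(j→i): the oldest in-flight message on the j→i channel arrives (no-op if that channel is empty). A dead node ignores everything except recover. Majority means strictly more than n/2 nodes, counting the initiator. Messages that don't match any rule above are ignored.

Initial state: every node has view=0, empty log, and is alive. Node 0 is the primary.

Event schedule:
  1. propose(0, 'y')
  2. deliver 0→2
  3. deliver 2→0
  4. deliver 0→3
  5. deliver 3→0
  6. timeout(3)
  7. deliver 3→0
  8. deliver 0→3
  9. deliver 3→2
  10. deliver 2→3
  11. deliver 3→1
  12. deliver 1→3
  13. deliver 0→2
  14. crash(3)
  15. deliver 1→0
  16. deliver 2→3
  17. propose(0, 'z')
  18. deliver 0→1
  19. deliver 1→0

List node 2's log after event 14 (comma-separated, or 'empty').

y

after 1 — propose(0,'y'): ·
after 2 — deliver 0→2: n2:back/v0/[y]
after 3 — deliver 2→0: ·
after 4 — deliver 0→3: n3:back/v0/[y]
after 5 — deliver 3→0: n0:prim/v0/[y]
after 6 — timeout(3): n3:back/v1/[y]
after 7 — deliver 3→0: n0:back/v1/[y]
after 8 — deliver 0→3: ·
after 9 — deliver 3→2: n2:back/v1/[y]
after 10 — deliver 2→3: ·
after 11 — deliver 3→1: n1:prim/v1/[-]
after 12 — deliver 1→3: ·
after 13 — deliver 0→2: ·
after 14 — crash(3): n3:✗back/v1/[y]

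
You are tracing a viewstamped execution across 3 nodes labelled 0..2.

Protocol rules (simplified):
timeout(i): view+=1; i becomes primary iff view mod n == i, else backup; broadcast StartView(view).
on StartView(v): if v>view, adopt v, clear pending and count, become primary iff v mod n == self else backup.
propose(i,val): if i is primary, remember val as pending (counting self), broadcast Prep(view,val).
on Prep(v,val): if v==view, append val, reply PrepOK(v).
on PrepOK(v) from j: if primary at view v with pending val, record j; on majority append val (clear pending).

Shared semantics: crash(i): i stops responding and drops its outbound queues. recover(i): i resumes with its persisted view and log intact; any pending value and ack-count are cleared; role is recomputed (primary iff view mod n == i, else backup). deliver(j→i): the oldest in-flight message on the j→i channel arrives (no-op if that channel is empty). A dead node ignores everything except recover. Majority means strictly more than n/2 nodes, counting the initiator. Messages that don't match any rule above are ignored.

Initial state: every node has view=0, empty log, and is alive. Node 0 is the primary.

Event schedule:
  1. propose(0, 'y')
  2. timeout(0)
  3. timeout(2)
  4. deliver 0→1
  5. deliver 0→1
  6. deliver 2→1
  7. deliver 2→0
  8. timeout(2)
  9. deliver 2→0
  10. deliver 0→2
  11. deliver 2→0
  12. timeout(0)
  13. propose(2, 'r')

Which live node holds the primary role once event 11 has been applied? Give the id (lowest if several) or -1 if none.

1

[1] propose(0,'y') → ∅
[2] timeout(0) → N0(back v1 [-])
[3] timeout(2) → N2(back v1 [-])
[4] deliver 0→1 → N1(back v0 [y])
[5] deliver 0→1 → N1(prim v1 [y])
[6] deliver 2→1 → ∅
[7] deliver 2→0 → ∅
[8] timeout(2) → N2(prim v2 [-])
[9] deliver 2→0 → N0(back v2 [-])
[10] deliver 0→2 → ∅
[11] deliver 2→0 → ∅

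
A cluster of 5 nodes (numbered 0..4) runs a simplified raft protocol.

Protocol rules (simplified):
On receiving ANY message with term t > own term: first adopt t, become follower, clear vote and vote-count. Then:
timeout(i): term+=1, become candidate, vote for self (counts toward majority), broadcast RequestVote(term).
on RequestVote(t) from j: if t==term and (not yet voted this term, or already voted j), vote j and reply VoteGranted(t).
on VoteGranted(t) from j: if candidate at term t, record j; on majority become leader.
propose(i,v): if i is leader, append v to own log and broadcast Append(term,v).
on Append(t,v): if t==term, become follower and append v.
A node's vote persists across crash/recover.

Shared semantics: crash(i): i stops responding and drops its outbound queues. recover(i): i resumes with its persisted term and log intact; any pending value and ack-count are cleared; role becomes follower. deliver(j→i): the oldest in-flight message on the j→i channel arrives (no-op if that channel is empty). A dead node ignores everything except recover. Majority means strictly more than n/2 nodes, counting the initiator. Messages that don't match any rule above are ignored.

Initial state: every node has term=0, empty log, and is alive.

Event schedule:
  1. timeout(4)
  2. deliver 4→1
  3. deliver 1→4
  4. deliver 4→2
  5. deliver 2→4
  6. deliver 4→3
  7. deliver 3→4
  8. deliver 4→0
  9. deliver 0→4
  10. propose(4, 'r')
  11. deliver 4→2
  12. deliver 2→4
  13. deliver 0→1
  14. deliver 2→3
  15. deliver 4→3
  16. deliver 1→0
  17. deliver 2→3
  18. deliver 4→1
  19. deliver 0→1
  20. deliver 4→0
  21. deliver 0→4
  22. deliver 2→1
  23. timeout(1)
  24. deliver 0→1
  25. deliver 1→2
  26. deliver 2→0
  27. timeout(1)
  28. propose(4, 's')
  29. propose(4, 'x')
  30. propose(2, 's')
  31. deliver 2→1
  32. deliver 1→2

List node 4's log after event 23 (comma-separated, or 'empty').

r

[1] timeout(4) → N4(cand t1 [-])
[2] deliver 4→1 → N1(foll t1 [-])
[3] deliver 1→4 → ∅
[4] deliver 4→2 → N2(foll t1 [-])
[5] deliver 2→4 → N4(lead t1 [-])
[6] deliver 4→3 → N3(foll t1 [-])
[7] deliver 3→4 → ∅
[8] deliver 4→0 → N0(foll t1 [-])
[9] deliver 0→4 → ∅
[10] propose(4,'r') → N4(lead t1 [r])
[11] deliver 4→2 → N2(foll t1 [r])
[12] deliver 2→4 → ∅
[13] deliver 0→1 → ∅
[14] deliver 2→3 → ∅
[15] deliver 4→3 → N3(foll t1 [r])
[16] deliver 1→0 → ∅
[17] deliver 2→3 → ∅
[18] deliver 4→1 → N1(foll t1 [r])
[19] deliver 0→1 → ∅
[20] deliver 4→0 → N0(foll t1 [r])
[21] deliver 0→4 → ∅
[22] deliver 2→1 → ∅
[23] timeout(1) → N1(cand t2 [r])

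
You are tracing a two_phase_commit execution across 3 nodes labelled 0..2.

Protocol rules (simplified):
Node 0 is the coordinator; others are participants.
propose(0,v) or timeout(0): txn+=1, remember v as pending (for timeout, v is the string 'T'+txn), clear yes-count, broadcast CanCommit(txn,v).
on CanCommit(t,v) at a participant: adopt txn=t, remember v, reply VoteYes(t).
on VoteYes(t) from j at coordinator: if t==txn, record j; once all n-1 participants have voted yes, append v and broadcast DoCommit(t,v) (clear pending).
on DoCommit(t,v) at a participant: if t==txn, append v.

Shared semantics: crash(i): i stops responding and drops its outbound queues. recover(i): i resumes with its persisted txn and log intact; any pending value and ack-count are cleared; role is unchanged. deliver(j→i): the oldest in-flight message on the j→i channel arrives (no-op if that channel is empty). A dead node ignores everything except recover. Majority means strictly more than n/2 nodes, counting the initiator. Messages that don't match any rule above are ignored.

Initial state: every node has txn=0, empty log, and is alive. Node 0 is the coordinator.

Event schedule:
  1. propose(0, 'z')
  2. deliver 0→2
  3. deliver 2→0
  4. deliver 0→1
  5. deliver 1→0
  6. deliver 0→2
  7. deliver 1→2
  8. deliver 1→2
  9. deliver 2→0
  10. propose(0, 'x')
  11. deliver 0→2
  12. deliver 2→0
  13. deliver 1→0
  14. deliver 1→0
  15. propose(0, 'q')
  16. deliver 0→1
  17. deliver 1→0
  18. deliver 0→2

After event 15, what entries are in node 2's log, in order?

z

[1] propose(0,'z') → N0(coor t1 [-])
[2] deliver 0→2 → N2(part t1 [-])
[3] deliver 2→0 → ∅
[4] deliver 0→1 → N1(part t1 [-])
[5] deliver 1→0 → N0(coor t1 [z])
[6] deliver 0→2 → N2(part t1 [z])
[7] deliver 1→2 → ∅
[8] deliver 1→2 → ∅
[9] deliver 2→0 → ∅
[10] propose(0,'x') → N0(coor t2 [z])
[11] deliver 0→2 → N2(part t2 [z])
[12] deliver 2→0 → ∅
[13] deliver 1→0 → ∅
[14] deliver 1→0 → ∅
[15] propose(0,'q') → N0(coor t3 [z])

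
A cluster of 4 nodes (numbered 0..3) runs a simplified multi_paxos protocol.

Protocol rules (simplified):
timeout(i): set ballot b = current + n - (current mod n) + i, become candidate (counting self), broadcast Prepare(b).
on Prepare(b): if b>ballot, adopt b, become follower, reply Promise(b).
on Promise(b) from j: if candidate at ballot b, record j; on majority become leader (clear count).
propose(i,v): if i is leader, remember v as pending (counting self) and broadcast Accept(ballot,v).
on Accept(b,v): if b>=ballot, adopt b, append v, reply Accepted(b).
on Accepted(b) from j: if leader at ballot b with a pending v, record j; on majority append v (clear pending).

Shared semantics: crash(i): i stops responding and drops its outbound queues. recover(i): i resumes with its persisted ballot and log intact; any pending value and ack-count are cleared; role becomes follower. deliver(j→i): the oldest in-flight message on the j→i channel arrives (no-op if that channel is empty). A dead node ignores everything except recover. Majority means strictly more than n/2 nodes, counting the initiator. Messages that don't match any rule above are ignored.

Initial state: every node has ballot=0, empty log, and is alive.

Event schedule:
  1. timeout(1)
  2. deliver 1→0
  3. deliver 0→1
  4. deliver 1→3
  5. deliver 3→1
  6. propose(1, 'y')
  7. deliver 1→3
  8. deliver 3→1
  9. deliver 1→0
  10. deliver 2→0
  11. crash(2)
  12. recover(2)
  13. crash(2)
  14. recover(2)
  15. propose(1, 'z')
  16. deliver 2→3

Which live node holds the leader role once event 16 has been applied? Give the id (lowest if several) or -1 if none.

1. timeout(1):  <1:cand b5 ->
2. deliver 1→0:  <0:foll b5 ->
3. deliver 0→1:  nop
4. deliver 1→3:  <3:foll b5 ->
5. deliver 3→1:  <1:lead b5 ->
6. propose(1,'y'):  nop
7. deliver 1→3:  <3:foll b5 y>
8. deliver 3→1:  nop
9. deliver 1→0:  <0:foll b5 y>
10. deliver 2→0:  nop
11. crash(2):  <2:✗foll b0 ->
12. recover(2):  <2:foll b0 ->
13. crash(2):  <2:✗foll b0 ->
14. recover(2):  <2:foll b0 ->
15. propose(1,'z'):  nop
16. deliver 2→3:  nop

1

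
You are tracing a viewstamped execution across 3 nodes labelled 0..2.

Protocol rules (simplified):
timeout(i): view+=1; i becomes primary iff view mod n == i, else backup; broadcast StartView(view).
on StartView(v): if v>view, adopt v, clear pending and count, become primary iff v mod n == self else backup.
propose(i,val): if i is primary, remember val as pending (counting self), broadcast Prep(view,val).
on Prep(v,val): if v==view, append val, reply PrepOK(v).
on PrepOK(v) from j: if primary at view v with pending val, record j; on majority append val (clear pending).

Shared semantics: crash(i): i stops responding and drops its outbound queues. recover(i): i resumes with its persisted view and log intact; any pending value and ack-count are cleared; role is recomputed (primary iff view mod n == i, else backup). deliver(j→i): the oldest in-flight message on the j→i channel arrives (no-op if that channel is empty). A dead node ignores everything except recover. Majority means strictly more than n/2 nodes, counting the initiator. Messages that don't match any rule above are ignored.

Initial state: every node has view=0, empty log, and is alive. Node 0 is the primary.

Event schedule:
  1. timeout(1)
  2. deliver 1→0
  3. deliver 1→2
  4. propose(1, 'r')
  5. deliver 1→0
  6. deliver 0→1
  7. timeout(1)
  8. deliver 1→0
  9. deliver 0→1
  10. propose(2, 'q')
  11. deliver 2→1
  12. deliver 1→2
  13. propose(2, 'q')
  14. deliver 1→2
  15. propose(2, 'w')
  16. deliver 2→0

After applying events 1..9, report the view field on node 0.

[1] timeout(1) → N1(prim v1 [-])
[2] deliver 1→0 → N0(back v1 [-])
[3] deliver 1→2 → N2(back v1 [-])
[4] propose(1,'r') → ∅
[5] deliver 1→0 → N0(back v1 [r])
[6] deliver 0→1 → N1(prim v1 [r])
[7] timeout(1) → N1(back v2 [r])
[8] deliver 1→0 → N0(back v2 [r])
[9] deliver 0→1 → ∅

2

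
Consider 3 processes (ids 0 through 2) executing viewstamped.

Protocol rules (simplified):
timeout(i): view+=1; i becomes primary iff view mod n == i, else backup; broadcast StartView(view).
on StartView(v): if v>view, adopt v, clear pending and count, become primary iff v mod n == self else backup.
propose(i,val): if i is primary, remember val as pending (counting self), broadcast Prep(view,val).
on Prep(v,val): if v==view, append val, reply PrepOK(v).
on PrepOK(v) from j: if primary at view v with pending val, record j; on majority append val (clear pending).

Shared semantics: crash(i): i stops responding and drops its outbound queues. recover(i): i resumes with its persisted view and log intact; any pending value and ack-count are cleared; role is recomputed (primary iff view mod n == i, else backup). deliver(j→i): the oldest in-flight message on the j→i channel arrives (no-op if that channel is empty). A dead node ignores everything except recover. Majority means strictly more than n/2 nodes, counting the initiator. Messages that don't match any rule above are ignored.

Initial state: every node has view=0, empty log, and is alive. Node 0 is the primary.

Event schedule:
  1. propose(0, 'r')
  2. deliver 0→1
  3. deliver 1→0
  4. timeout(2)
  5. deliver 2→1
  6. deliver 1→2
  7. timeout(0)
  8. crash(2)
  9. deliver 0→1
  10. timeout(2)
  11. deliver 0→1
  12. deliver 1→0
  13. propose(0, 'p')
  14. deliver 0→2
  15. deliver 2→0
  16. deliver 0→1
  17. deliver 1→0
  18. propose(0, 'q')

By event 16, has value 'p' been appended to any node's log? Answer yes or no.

no

step 1 propose(0,'r'): —
step 2 deliver 0→1: 1={back,v=0,log=r}
step 3 deliver 1→0: 0={prim,v=0,log=r}
step 4 timeout(2): 2={back,v=1,log=-}
step 5 deliver 2→1: 1={prim,v=1,log=r}
step 6 deliver 1→2: —
step 7 timeout(0): 0={back,v=1,log=r}
step 8 crash(2): 2={✗back,v=1,log=-}
step 9 deliver 0→1: —
step 10 timeout(2): —
step 11 deliver 0→1: —
step 12 deliver 1→0: —
step 13 propose(0,'p'): —
step 14 deliver 0→2: —
step 15 deliver 2→0: —
step 16 deliver 0→1: —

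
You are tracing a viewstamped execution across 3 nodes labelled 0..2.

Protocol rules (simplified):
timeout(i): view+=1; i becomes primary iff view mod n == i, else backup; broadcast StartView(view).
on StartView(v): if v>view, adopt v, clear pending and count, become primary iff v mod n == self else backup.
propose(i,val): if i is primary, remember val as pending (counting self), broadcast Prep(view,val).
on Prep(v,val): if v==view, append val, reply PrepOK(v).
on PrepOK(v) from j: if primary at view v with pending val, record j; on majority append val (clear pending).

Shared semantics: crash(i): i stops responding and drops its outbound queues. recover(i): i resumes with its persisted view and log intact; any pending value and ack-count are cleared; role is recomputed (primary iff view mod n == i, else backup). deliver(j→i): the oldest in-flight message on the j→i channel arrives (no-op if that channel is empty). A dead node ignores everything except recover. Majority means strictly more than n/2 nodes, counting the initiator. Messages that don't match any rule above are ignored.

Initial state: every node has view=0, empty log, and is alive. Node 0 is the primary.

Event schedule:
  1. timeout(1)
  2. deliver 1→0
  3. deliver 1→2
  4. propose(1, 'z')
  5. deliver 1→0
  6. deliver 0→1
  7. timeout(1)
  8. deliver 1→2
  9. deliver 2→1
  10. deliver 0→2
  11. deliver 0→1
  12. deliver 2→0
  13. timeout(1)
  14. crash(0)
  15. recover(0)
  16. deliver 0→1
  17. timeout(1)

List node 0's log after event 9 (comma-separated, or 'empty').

e1 timeout(1): 1[prim,v=1,-]
e2 deliver 1→0: 0[back,v=1,-]
e3 deliver 1→2: 2[back,v=1,-]
e4 propose(1,'z'): ·
e5 deliver 1→0: 0[back,v=1,z]
e6 deliver 0→1: 1[prim,v=1,z]
e7 timeout(1): 1[back,v=2,z]
e8 deliver 1→2: 2[back,v=1,z]
e9 deliver 2→1: ·

z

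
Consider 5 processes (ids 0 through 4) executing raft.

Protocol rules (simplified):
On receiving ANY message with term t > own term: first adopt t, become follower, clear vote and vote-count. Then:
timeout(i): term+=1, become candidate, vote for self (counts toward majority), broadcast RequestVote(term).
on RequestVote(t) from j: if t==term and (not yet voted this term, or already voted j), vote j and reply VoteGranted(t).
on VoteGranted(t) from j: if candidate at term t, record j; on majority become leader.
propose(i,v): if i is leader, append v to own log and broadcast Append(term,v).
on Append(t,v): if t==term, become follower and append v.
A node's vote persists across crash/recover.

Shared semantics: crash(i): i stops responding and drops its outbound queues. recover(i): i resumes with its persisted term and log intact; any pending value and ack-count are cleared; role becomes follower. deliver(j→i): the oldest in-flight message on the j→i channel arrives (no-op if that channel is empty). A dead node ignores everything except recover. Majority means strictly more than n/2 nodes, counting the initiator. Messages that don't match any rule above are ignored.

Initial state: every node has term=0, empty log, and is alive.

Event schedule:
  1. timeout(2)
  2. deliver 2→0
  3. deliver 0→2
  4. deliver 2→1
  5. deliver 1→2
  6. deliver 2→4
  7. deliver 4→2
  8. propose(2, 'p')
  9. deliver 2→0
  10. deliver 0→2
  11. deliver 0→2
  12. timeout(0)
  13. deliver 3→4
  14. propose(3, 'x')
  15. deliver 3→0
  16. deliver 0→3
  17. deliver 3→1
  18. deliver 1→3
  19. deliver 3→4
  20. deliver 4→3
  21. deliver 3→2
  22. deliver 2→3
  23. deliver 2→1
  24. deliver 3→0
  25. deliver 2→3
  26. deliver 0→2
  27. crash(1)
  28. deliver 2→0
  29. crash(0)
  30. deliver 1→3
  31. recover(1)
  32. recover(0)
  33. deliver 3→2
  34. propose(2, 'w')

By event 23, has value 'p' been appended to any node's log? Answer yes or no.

1. timeout(2):  <2:cand t1 ->
2. deliver 2→0:  <0:foll t1 ->
3. deliver 0→2:  nop
4. deliver 2→1:  <1:foll t1 ->
5. deliver 1→2:  <2:lead t1 ->
6. deliver 2→4:  <4:foll t1 ->
7. deliver 4→2:  nop
8. propose(2,'p'):  <2:lead t1 p>
9. deliver 2→0:  <0:foll t1 p>
10. deliver 0→2:  nop
11. deliver 0→2:  nop
12. timeout(0):  <0:cand t2 p>
13. deliver 3→4:  nop
14. propose(3,'x'):  nop
15. deliver 3→0:  nop
16. deliver 0→3:  <3:foll t2 ->
17. deliver 3→1:  nop
18. deliver 1→3:  nop
19. deliver 3→4:  nop
20. deliver 4→3:  nop
21. deliver 3→2:  nop
22. deliver 2→3:  nop
23. deliver 2→1:  <1:foll t1 p>

yes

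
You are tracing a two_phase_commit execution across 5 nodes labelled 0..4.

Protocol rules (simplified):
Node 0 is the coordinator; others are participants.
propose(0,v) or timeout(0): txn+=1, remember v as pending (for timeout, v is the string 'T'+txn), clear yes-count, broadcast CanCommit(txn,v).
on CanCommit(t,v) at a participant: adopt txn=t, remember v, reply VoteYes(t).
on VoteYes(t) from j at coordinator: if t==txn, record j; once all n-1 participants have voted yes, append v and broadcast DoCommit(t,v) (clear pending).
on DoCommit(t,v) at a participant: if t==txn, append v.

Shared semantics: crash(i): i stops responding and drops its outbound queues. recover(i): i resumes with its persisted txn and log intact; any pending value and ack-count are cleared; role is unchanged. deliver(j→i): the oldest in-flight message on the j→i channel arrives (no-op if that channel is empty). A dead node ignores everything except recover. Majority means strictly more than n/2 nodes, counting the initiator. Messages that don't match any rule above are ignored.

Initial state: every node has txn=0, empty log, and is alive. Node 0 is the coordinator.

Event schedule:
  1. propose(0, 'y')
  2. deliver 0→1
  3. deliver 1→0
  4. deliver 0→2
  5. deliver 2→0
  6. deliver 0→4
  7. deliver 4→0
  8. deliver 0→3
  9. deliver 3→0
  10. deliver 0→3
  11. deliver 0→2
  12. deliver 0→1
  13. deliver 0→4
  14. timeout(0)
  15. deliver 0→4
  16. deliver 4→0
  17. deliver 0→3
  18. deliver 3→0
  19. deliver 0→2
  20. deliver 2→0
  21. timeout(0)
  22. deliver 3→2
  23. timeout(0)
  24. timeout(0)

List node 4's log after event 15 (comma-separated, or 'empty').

y

step 1 propose(0,'y'): 0={coor,t=1,log=-}
step 2 deliver 0→1: 1={part,t=1,log=-}
step 3 deliver 1→0: —
step 4 deliver 0→2: 2={part,t=1,log=-}
step 5 deliver 2→0: —
step 6 deliver 0→4: 4={part,t=1,log=-}
step 7 deliver 4→0: —
step 8 deliver 0→3: 3={part,t=1,log=-}
step 9 deliver 3→0: 0={coor,t=1,log=y}
step 10 deliver 0→3: 3={part,t=1,log=y}
step 11 deliver 0→2: 2={part,t=1,log=y}
step 12 deliver 0→1: 1={part,t=1,log=y}
step 13 deliver 0→4: 4={part,t=1,log=y}
step 14 timeout(0): 0={coor,t=2,log=y}
step 15 deliver 0→4: 4={part,t=2,log=y}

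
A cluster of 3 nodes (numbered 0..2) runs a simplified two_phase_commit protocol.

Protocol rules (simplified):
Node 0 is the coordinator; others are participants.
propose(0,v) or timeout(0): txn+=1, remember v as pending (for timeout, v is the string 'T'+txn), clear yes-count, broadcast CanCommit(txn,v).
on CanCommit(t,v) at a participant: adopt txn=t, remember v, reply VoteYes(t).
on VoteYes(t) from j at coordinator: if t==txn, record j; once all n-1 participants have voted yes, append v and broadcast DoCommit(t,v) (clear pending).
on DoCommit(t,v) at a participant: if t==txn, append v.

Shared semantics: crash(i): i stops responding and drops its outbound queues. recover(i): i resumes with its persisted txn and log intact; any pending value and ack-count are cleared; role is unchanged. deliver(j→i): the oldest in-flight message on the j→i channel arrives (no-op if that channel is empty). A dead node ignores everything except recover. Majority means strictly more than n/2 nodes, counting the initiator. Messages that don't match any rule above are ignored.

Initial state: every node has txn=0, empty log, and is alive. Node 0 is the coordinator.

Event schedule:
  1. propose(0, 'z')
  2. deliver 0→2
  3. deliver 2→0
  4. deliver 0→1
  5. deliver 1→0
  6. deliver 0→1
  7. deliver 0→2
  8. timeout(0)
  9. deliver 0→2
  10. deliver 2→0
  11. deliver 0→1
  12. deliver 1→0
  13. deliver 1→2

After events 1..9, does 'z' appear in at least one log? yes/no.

yes

after 1 — propose(0,'z'): n0:coor/t1/[-]
after 2 — deliver 0→2: n2:part/t1/[-]
after 3 — deliver 2→0: ·
after 4 — deliver 0→1: n1:part/t1/[-]
after 5 — deliver 1→0: n0:coor/t1/[z]
after 6 — deliver 0→1: n1:part/t1/[z]
after 7 — deliver 0→2: n2:part/t1/[z]
after 8 — timeout(0): n0:coor/t2/[z]
after 9 — deliver 0→2: n2:part/t2/[z]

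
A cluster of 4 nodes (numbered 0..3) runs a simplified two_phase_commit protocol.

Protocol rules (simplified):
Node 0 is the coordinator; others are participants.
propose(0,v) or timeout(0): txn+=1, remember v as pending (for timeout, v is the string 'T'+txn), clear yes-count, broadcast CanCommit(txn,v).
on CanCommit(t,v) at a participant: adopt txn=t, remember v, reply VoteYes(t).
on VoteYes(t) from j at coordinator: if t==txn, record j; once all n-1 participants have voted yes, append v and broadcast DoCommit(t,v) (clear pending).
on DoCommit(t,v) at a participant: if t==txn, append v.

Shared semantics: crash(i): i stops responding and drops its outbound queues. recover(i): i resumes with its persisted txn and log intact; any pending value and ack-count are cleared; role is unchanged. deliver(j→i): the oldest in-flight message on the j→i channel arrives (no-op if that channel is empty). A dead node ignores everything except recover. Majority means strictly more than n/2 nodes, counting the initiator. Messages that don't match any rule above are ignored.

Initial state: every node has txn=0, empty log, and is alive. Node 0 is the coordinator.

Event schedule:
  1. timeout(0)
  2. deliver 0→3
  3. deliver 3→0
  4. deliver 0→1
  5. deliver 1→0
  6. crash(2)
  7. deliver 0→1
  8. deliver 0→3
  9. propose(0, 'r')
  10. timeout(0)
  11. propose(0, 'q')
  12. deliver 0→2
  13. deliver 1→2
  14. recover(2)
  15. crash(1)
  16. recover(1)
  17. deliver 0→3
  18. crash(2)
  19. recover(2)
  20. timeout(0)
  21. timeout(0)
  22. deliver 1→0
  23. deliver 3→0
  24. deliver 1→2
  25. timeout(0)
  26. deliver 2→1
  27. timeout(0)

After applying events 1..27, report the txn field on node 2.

0

step 1 timeout(0): 0={coor,t=1,log=-}
step 2 deliver 0→3: 3={part,t=1,log=-}
step 3 deliver 3→0: —
step 4 deliver 0→1: 1={part,t=1,log=-}
step 5 deliver 1→0: —
step 6 crash(2): 2={✗part,t=0,log=-}
step 7 deliver 0→1: —
step 8 deliver 0→3: —
step 9 propose(0,'r'): 0={coor,t=2,log=-}
step 10 timeout(0): 0={coor,t=3,log=-}
step 11 propose(0,'q'): 0={coor,t=4,log=-}
step 12 deliver 0→2: —
step 13 deliver 1→2: —
step 14 recover(2): 2={part,t=0,log=-}
step 15 crash(1): 1={✗part,t=1,log=-}
step 16 recover(1): 1={part,t=1,log=-}
step 17 deliver 0→3: 3={part,t=2,log=-}
step 18 crash(2): 2={✗part,t=0,log=-}
step 19 recover(2): 2={part,t=0,log=-}
step 20 timeout(0): 0={coor,t=5,log=-}
step 21 timeout(0): 0={coor,t=6,log=-}
step 22 deliver 1→0: —
step 23 deliver 3→0: —
step 24 deliver 1→2: —
step 25 timeout(0): 0={coor,t=7,log=-}
step 26 deliver 2→1: —
step 27 timeout(0): 0={coor,t=8,log=-}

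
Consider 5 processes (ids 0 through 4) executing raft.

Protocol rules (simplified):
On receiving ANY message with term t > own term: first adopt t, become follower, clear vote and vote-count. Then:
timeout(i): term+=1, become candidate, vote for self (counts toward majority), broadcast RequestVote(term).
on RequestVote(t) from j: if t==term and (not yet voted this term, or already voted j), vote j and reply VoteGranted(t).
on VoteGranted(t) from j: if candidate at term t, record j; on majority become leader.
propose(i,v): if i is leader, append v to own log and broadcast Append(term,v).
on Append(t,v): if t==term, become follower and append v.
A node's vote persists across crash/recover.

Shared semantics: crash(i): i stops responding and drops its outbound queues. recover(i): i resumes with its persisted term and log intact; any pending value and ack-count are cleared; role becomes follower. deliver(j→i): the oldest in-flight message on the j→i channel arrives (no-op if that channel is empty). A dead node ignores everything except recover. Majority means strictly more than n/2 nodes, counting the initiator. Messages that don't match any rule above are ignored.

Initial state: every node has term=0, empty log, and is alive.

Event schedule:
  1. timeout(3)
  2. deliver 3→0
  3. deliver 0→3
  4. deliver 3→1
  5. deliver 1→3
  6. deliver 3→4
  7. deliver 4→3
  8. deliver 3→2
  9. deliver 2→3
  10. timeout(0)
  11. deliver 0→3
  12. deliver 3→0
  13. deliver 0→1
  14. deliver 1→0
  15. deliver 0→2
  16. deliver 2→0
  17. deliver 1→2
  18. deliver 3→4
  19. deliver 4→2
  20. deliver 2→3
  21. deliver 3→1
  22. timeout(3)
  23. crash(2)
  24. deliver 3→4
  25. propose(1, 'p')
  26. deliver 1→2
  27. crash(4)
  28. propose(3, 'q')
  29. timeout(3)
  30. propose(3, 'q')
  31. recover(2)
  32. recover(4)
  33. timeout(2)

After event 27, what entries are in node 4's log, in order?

empty

1. timeout(3):  <3:cand t1 ->
2. deliver 3→0:  <0:foll t1 ->
3. deliver 0→3:  nop
4. deliver 3→1:  <1:foll t1 ->
5. deliver 1→3:  <3:lead t1 ->
6. deliver 3→4:  <4:foll t1 ->
7. deliver 4→3:  nop
8. deliver 3→2:  <2:foll t1 ->
9. deliver 2→3:  nop
10. timeout(0):  <0:cand t2 ->
11. deliver 0→3:  <3:foll t2 ->
12. deliver 3→0:  nop
13. deliver 0→1:  <1:foll t2 ->
14. deliver 1→0:  <0:lead t2 ->
15. deliver 0→2:  <2:foll t2 ->
16. deliver 2→0:  nop
17. deliver 1→2:  nop
18. deliver 3→4:  nop
19. deliver 4→2:  nop
20. deliver 2→3:  nop
21. deliver 3→1:  nop
22. timeout(3):  <3:cand t3 ->
23. crash(2):  <2:✗foll t2 ->
24. deliver 3→4:  <4:foll t3 ->
25. propose(1,'p'):  nop
26. deliver 1→2:  nop
27. crash(4):  <4:✗foll t3 ->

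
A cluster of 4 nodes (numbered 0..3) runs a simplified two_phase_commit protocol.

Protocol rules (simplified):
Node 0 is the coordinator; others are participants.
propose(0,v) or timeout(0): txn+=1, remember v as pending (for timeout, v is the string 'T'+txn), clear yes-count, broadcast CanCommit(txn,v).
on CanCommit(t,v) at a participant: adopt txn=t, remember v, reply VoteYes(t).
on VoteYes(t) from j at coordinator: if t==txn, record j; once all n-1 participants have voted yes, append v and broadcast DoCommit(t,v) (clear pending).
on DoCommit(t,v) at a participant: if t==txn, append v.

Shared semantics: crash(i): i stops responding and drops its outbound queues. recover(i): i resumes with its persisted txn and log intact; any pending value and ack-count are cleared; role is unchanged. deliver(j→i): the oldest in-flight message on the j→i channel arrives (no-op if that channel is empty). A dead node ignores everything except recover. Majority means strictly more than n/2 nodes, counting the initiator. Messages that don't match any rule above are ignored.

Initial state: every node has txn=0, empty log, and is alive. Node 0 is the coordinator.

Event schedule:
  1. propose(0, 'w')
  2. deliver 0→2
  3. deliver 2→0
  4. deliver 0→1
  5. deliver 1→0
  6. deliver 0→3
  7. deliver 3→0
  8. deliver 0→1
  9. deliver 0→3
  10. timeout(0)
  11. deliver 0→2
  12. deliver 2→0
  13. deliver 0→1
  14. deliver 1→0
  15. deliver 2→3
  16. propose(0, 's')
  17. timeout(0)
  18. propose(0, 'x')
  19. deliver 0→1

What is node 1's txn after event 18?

2

step 1 propose(0,'w'): 0={coor,t=1,log=-}
step 2 deliver 0→2: 2={part,t=1,log=-}
step 3 deliver 2→0: —
step 4 deliver 0→1: 1={part,t=1,log=-}
step 5 deliver 1→0: —
step 6 deliver 0→3: 3={part,t=1,log=-}
step 7 deliver 3→0: 0={coor,t=1,log=w}
step 8 deliver 0→1: 1={part,t=1,log=w}
step 9 deliver 0→3: 3={part,t=1,log=w}
step 10 timeout(0): 0={coor,t=2,log=w}
step 11 deliver 0→2: 2={part,t=1,log=w}
step 12 deliver 2→0: —
step 13 deliver 0→1: 1={part,t=2,log=w}
step 14 deliver 1→0: —
step 15 deliver 2→3: —
step 16 propose(0,'s'): 0={coor,t=3,log=w}
step 17 timeout(0): 0={coor,t=4,log=w}
step 18 propose(0,'x'): 0={coor,t=5,log=w}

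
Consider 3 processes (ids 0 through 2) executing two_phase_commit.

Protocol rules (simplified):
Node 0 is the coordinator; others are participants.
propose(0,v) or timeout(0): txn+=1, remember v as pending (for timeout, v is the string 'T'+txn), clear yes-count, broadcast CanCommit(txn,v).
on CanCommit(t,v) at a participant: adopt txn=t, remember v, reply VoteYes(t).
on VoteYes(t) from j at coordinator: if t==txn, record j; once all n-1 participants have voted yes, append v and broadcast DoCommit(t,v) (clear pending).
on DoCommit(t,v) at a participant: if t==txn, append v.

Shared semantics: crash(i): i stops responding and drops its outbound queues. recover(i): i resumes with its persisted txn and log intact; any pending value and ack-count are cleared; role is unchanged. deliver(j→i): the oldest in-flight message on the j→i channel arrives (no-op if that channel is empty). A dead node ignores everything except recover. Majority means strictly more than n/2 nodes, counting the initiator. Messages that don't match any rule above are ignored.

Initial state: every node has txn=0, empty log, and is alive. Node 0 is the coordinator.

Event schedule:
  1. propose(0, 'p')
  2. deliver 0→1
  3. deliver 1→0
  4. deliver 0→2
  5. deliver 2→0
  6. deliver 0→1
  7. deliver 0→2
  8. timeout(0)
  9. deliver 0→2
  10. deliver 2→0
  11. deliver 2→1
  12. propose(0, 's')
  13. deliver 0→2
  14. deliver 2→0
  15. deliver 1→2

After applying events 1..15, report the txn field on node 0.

after 1 — propose(0,'p'): n0:coor/t1/[-]
after 2 — deliver 0→1: n1:part/t1/[-]
after 3 — deliver 1→0: ·
after 4 — deliver 0→2: n2:part/t1/[-]
after 5 — deliver 2→0: n0:coor/t1/[p]
after 6 — deliver 0→1: n1:part/t1/[p]
after 7 — deliver 0→2: n2:part/t1/[p]
after 8 — timeout(0): n0:coor/t2/[p]
after 9 — deliver 0→2: n2:part/t2/[p]
after 10 — deliver 2→0: ·
after 11 — deliver 2→1: ·
after 12 — propose(0,'s'): n0:coor/t3/[p]
after 13 — deliver 0→2: n2:part/t3/[p]
after 14 — deliver 2→0: ·
after 15 — deliver 1→2: ·

3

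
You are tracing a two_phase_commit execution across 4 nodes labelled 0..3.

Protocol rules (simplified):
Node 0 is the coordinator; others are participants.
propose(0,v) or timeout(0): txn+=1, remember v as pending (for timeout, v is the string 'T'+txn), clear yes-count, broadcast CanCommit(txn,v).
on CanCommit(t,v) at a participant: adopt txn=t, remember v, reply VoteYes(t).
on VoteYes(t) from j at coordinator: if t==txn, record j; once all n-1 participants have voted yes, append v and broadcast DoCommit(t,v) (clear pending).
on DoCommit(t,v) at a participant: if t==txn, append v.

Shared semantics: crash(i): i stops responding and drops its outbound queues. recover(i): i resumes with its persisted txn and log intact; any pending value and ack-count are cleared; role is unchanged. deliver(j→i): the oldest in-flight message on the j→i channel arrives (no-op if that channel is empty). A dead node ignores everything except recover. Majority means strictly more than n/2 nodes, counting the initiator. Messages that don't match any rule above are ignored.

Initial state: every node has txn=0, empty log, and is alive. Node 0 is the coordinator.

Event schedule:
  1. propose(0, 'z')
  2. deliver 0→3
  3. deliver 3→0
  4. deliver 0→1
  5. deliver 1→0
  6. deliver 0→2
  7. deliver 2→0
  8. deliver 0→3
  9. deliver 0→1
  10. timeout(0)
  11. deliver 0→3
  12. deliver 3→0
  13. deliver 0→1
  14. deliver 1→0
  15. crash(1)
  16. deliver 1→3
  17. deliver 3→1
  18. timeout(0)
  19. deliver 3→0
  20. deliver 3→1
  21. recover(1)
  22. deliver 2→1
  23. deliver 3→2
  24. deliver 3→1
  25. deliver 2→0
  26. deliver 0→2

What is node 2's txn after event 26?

e1 propose(0,'z'): 0[coor,t=1,-]
e2 deliver 0→3: 3[part,t=1,-]
e3 deliver 3→0: ·
e4 deliver 0→1: 1[part,t=1,-]
e5 deliver 1→0: ·
e6 deliver 0→2: 2[part,t=1,-]
e7 deliver 2→0: 0[coor,t=1,z]
e8 deliver 0→3: 3[part,t=1,z]
e9 deliver 0→1: 1[part,t=1,z]
e10 timeout(0): 0[coor,t=2,z]
e11 deliver 0→3: 3[part,t=2,z]
e12 deliver 3→0: ·
e13 deliver 0→1: 1[part,t=2,z]
e14 deliver 1→0: ·
e15 crash(1): 1[✗part,t=2,z]
e16 deliver 1→3: ·
e17 deliver 3→1: ·
e18 timeout(0): 0[coor,t=3,z]
e19 deliver 3→0: ·
e20 deliver 3→1: ·
e21 recover(1): 1[part,t=2,z]
e22 deliver 2→1: ·
e23 deliver 3→2: ·
e24 deliver 3→1: ·
e25 deliver 2→0: ·
e26 deliver 0→2: 2[part,t=1,z]

1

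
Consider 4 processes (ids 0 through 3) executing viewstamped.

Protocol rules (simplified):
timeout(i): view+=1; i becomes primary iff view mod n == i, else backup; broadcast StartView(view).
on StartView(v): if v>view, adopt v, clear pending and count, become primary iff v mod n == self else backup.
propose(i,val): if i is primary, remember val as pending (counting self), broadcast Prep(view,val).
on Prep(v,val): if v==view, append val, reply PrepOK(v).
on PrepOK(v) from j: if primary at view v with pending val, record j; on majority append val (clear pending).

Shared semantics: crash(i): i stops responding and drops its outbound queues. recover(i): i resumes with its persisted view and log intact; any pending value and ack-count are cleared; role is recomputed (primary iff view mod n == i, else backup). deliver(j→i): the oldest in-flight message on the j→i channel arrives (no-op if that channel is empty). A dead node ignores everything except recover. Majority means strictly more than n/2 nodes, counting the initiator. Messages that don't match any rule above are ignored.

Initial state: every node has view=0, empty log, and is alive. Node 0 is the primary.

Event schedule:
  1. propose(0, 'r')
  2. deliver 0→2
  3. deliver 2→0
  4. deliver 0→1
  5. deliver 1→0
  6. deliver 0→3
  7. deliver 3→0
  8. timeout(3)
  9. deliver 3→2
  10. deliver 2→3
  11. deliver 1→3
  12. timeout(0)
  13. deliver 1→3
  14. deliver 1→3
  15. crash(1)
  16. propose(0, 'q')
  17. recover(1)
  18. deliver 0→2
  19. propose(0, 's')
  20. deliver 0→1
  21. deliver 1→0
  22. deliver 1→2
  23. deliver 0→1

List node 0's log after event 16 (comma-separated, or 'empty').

step 1 propose(0,'r'): —
step 2 deliver 0→2: 2={back,v=0,log=r}
step 3 deliver 2→0: —
step 4 deliver 0→1: 1={back,v=0,log=r}
step 5 deliver 1→0: 0={prim,v=0,log=r}
step 6 deliver 0→3: 3={back,v=0,log=r}
step 7 deliver 3→0: —
step 8 timeout(3): 3={back,v=1,log=r}
step 9 deliver 3→2: 2={back,v=1,log=r}
step 10 deliver 2→3: —
step 11 deliver 1→3: —
step 12 timeout(0): 0={back,v=1,log=r}
step 13 deliver 1→3: —
step 14 deliver 1→3: —
step 15 crash(1): 1={✗back,v=0,log=r}
step 16 propose(0,'q'): —

r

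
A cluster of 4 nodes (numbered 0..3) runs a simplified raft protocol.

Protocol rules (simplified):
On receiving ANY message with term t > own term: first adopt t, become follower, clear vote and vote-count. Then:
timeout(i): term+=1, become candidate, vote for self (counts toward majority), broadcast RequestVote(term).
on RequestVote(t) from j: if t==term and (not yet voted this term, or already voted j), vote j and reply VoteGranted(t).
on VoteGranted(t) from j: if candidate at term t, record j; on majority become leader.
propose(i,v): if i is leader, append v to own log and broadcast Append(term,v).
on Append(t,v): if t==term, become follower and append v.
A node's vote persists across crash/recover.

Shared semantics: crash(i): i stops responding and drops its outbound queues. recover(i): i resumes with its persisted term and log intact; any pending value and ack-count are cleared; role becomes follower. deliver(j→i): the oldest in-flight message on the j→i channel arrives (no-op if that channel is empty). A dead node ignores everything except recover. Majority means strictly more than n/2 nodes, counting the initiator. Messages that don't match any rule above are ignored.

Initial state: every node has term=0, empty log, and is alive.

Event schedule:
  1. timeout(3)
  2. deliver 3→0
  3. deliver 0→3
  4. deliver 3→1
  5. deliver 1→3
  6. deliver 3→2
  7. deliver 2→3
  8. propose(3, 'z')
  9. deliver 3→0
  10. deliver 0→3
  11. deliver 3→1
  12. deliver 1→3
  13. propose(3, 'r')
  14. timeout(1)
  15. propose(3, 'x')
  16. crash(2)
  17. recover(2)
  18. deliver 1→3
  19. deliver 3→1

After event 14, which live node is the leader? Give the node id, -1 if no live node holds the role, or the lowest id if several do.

[1] timeout(3) → N3(cand t1 [-])
[2] deliver 3→0 → N0(foll t1 [-])
[3] deliver 0→3 → ∅
[4] deliver 3→1 → N1(foll t1 [-])
[5] deliver 1→3 → N3(lead t1 [-])
[6] deliver 3→2 → N2(foll t1 [-])
[7] deliver 2→3 → ∅
[8] propose(3,'z') → N3(lead t1 [z])
[9] deliver 3→0 → N0(foll t1 [z])
[10] deliver 0→3 → ∅
[11] deliver 3→1 → N1(foll t1 [z])
[12] deliver 1→3 → ∅
[13] propose(3,'r') → N3(lead t1 [z,r])
[14] timeout(1) → N1(cand t2 [z])

3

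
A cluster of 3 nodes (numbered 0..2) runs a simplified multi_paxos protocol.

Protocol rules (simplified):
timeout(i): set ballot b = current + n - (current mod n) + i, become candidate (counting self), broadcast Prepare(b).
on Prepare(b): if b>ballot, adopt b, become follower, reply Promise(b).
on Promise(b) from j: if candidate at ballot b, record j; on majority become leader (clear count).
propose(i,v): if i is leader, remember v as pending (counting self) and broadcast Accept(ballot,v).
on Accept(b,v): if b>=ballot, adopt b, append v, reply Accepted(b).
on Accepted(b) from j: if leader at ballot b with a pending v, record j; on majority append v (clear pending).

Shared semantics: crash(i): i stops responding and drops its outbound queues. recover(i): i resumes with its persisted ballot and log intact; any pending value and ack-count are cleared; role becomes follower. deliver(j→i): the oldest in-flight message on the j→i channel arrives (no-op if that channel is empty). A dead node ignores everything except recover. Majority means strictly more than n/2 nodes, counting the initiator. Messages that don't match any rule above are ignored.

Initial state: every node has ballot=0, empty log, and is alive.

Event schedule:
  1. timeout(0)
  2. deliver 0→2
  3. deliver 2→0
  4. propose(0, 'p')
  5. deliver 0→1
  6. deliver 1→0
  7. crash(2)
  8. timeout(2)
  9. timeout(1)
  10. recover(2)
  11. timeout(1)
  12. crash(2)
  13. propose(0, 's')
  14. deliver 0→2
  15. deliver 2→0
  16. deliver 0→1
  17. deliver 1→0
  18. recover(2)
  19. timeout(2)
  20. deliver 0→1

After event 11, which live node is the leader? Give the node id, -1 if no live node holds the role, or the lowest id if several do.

0

1. timeout(0):  <0:cand b3 ->
2. deliver 0→2:  <2:foll b3 ->
3. deliver 2→0:  <0:lead b3 ->
4. propose(0,'p'):  nop
5. deliver 0→1:  <1:foll b3 ->
6. deliver 1→0:  nop
7. crash(2):  <2:✗foll b3 ->
8. timeout(2):  nop
9. timeout(1):  <1:cand b7 ->
10. recover(2):  <2:foll b3 ->
11. timeout(1):  <1:cand b10 ->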